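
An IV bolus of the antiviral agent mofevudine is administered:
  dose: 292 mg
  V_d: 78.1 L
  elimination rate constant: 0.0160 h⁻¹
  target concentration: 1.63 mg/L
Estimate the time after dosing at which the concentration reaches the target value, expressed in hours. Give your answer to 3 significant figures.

C₀ = Dose / Vd = 292.0 / 78.1 = 3.739 mg/L
t = ln(C₀ / C) / k = ln(3.739 / 1.63) / 0.01600
  = ln(2.294) / 0.01600 = 0.8303 / 0.01600 = 51.89 h

51.9 h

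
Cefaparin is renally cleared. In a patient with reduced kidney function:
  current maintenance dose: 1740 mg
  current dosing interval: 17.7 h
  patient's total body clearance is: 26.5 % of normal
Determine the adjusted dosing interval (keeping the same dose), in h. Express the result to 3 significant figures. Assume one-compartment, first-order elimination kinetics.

66.8 h

To keep the same average steady-state level, dosing rate must scale with clearance.
CL ratio = 26.5 / 100 = 0.2650
New interval (same dose) = 17.7 / 0.2650 = 66.79 h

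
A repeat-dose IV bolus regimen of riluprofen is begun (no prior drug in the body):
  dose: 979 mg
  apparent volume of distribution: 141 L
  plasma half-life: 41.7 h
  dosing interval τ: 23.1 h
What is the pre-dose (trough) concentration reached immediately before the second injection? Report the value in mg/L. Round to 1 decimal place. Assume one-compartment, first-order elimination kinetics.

4.7 mg/L

C₀ per dose = Dose / Vd = 979 / 141 = 6.943 mg/L
k = ln2 / t½ = 0.693147 / 41.7 = 0.01662 h⁻¹
Fraction remaining after one interval: r = e^(−kτ) = e^(−0.01662 × 23.1) = 0.6812
Before dose 2, 1 dose has been given (aged 1τ).
C_trough = C₀ × r = 6.943 × 0.6812 = 4.730 mg/L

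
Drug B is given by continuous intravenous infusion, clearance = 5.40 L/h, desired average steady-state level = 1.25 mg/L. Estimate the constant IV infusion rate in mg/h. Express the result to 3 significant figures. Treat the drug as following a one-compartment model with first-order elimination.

6.75 mg/h

At steady state, infusion rate R₀ = Css × CL = 1.25 × 5.400 = 6.750 mg/h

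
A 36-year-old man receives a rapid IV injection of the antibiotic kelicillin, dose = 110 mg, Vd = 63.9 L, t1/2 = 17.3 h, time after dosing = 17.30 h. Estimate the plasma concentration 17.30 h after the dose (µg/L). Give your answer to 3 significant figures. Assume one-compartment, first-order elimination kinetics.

861 µg/L

C₀ = Dose / Vd = 110.0 / 63.9 = 1.721 mg/L
k = ln2 / t½ = 0.693147 / 17.3 = 0.04007 h⁻¹
t / t½ = 17.30 / 17.3 = 1 half-lives
C = C₀ × (1/2)^1 = 1.721 × 0.5000 = 0.8605 mg/L
Convert: 0.8605 mg/L × 1000 = 860.5 µg/L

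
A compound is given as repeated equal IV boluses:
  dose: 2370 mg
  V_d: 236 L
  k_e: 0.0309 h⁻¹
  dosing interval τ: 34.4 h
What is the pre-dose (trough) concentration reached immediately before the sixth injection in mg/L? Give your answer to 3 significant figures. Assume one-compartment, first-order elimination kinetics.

5.27 mg/L

C₀ per dose = Dose / Vd = 2370 / 236 = 10.04 mg/L
Fraction remaining after one interval: r = e^(−kτ) = e^(−0.03090 × 34.4) = 0.3454
Before dose 6, 5 doses have been given (aged 1τ, 2τ, 3τ, 4τ, 5τ).
C_trough = C₀ × (r + r² + … + r^5) = C₀ × r(1−r^5)/(1−r)
        = 10.04 × 0.3454 × (1 − 0.004916) / (1 − 0.3454) = 5.272 mg/L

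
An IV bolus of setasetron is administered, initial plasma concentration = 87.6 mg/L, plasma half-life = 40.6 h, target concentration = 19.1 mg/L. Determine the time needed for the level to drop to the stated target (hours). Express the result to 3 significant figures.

k = ln2 / t½ = 0.693147 / 40.6 = 0.01707 h⁻¹
t = ln(C₀ / C) / k = ln(87.60 / 19.1) / 0.01707
  = ln(4.586) / 0.01707 = 1.523 / 0.01707 = 89.22 h

89.2 h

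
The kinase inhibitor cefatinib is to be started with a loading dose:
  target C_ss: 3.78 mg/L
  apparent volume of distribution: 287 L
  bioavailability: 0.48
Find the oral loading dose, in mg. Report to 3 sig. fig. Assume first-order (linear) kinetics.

2260 mg

LD = Css × Vd / F = 3.78 × 287 / 0.48 = 2260 mg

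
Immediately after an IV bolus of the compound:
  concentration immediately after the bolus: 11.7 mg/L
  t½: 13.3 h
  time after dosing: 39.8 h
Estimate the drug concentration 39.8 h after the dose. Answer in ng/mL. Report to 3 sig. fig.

k = ln2 / t½ = 0.693147 / 13.3 = 0.05212 h⁻¹
C = C₀ · e^(−k·t) = 11.70 × e^(−0.05212 × 39.8)
  = 11.70 × 0.1256 = 1.470 mg/L
Convert: 1.470 mg/L × 1000 = 1470 ng/mL

1470 ng/mL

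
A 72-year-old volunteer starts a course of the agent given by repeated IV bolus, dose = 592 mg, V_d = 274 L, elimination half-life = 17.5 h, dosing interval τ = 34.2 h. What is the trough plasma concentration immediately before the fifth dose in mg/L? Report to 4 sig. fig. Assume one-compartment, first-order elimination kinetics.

0.7481 mg/L

C₀ per dose = Dose / Vd = 592 / 274 = 2.161 mg/L
k = ln2 / t½ = 0.693147 / 17.5 = 0.03961 h⁻¹
Fraction remaining after one interval: r = e^(−kτ) = e^(−0.03961 × 34.2) = 0.2580
Before dose 5, 4 doses have been given (aged 1τ, 2τ, 3τ, 4τ).
C_trough = C₀ × (r + r² + … + r^4) = C₀ × r(1−r^4)/(1−r)
        = 2.161 × 0.2580 × (1 − 0.004431) / (1 − 0.2580) = 0.7481 mg/L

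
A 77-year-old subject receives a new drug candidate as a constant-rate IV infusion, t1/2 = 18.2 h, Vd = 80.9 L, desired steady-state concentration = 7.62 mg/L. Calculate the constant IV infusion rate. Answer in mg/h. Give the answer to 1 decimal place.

23.5 mg/h

k = ln2 / t½ = 0.693147 / 18.2 = 0.03809 h⁻¹
CL = k × Vd = 0.03809 × 80.9 = 3.081 L/h
At steady state, infusion rate R₀ = Css × CL = 7.62 × 3.081 = 23.48 mg/h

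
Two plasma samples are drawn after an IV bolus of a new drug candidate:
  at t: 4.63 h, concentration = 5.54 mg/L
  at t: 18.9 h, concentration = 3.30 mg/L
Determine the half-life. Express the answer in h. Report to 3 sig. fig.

k = ln(C₁/C₂) / (t₂ − t₁) = ln(5.54/3.30) / (18.9 − 4.63)
  = 0.5181 / 14.27 = 0.03631 h⁻¹
t½ = ln2 / k = 0.693147 / 0.03631 = 19.09 h

19.1 h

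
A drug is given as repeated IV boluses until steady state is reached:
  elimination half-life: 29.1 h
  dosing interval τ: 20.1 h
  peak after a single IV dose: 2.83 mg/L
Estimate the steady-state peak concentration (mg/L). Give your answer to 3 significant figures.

k = ln2 / t½ = 0.693147 / 29.1 = 0.02382 h⁻¹
e^(−kτ) = e^(−0.02382 × 20.1) = 0.6195
Accumulation ratio R = 1 / (1 − e^(−kτ)) = 1 / (1 − 0.6195) = 2.628
Steady-state peak = C₀ × R = 2.83 × 2.628 = 7.437 mg/L

7.44 mg/L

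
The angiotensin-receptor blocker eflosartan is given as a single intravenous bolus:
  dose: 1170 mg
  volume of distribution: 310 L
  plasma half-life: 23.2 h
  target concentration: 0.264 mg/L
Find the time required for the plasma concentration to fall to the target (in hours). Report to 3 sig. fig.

C₀ = Dose / Vd = 1170 / 310 = 3.774 mg/L
k = ln2 / t½ = 0.693147 / 23.2 = 0.02988 h⁻¹
t = ln(C₀ / C) / k = ln(3.774 / 0.264) / 0.02988
  = ln(14.30) / 0.02988 = 2.660 / 0.02988 = 89.02 h

89.0 h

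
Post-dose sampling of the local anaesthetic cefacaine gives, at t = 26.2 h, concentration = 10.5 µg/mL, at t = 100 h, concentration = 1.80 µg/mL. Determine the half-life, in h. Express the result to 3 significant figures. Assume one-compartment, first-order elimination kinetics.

29.0 h

k = ln(C₁/C₂) / (t₂ − t₁) = ln(10.5/1.80) / (100 − 26.2)
  = 1.764 / 73.80 = 0.02390 h⁻¹
t½ = ln2 / k = 0.693147 / 0.02390 = 29.00 h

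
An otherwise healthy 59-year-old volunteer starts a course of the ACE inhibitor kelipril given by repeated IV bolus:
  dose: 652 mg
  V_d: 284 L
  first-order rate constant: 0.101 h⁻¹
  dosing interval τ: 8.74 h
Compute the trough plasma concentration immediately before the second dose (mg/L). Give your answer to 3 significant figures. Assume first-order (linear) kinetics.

C₀ per dose = Dose / Vd = 652 / 284 = 2.296 mg/L
Fraction remaining after one interval: r = e^(−kτ) = e^(−0.1010 × 8.74) = 0.4136
Before dose 2, 1 dose has been given (aged 1τ).
C_trough = C₀ × r = 2.296 × 0.4136 = 0.9496 mg/L

0.950 mg/L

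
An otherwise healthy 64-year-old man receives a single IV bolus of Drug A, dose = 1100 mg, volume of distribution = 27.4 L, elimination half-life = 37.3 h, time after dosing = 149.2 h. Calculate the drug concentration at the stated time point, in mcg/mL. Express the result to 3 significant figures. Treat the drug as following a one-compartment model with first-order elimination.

C₀ = Dose / Vd = 1100 / 27.4 = 40.15 mg/L
k = ln2 / t½ = 0.693147 / 37.3 = 0.01858 h⁻¹
t / t½ = 149.2 / 37.3 = 4 half-lives
C = C₀ × (1/2)^4 = 40.15 × 0.06250 = 2.509 mg/L
(2.509 mg/L = 2.509 mcg/mL)

2.51 mcg/mL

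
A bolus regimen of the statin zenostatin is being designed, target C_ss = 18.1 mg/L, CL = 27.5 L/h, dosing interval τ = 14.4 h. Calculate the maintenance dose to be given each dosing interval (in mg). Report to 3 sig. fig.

7170 mg

At steady state, Dose/τ = Css × CL.
Dose = Css × CL × τ = 18.1 × 27.50 × 14.4 = 7168 mg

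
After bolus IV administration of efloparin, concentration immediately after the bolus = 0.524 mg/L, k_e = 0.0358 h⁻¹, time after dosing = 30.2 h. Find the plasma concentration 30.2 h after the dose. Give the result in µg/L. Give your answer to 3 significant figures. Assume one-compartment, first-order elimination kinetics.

178 µg/L

C = C₀ · e^(−k·t) = 0.5240 × e^(−0.03580 × 30.2)
  = 0.5240 × 0.3392 = 0.1777 mg/L
Convert: 0.1777 mg/L × 1000 = 177.7 µg/L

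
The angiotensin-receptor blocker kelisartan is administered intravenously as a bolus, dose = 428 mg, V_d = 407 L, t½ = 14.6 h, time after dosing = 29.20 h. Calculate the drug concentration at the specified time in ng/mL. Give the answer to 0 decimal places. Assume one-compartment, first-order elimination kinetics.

263 ng/mL

C₀ = Dose / Vd = 428.0 / 407 = 1.052 mg/L
k = ln2 / t½ = 0.693147 / 14.6 = 0.04748 h⁻¹
t / t½ = 29.20 / 14.6 = 2 half-lives
C = C₀ × (1/2)^2 = 1.052 × 0.2500 = 0.2630 mg/L
Convert: 0.2630 mg/L × 1000 = 263.0 ng/mL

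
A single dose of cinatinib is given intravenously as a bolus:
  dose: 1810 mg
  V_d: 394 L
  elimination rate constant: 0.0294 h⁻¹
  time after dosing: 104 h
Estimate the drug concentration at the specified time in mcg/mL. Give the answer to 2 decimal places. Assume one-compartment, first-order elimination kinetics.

0.22 mcg/mL

C₀ = Dose / Vd = 1810 / 394 = 4.594 mg/L
C = C₀ · e^(−k·t) = 4.594 × e^(−0.02940 × 104)
  = 4.594 × 0.04700 = 0.2159 mg/L
(0.2159 mg/L = 0.2159 mcg/mL)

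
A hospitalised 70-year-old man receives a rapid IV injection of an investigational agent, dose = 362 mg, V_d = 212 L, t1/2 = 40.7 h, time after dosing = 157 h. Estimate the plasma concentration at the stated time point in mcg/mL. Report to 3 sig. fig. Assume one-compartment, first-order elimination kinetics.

C₀ = Dose / Vd = 362.0 / 212 = 1.708 mg/L
k = ln2 / t½ = 0.693147 / 40.7 = 0.01703 h⁻¹
C = C₀ · e^(−k·t) = 1.708 × e^(−0.01703 × 157)
  = 1.708 × 0.06900 = 0.1179 mg/L
(0.1179 mg/L = 0.1179 mcg/mL)

0.118 mcg/mL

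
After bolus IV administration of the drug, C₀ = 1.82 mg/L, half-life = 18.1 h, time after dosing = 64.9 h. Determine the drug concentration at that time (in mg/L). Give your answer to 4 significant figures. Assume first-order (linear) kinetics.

0.1516 mg/L

k = ln2 / t½ = 0.693147 / 18.1 = 0.03830 h⁻¹
C = C₀ · e^(−k·t) = 1.820 × e^(−0.03830 × 64.9)
  = 1.820 × 0.08327 = 0.1516 mg/L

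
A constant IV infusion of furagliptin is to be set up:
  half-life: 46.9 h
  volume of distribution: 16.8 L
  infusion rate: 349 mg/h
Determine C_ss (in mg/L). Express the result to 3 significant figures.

k = ln2 / t½ = 0.693147 / 46.9 = 0.01478 h⁻¹
CL = k × Vd = 0.01478 × 16.8 = 0.2483 L/h
At steady state Css = R₀ / CL = 349 / 0.2483 = 1406 mg/L

1410 mg/L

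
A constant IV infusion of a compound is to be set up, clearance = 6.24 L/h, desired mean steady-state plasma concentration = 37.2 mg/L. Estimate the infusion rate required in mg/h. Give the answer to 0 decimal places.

At steady state, infusion rate R₀ = Css × CL = 37.2 × 6.240 = 232.1 mg/h

232 mg/h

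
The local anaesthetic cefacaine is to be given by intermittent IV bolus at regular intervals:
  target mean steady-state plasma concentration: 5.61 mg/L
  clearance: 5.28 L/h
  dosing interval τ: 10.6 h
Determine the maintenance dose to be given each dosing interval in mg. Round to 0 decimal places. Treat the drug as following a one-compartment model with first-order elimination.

At steady state, Dose/τ = Css × CL.
Dose = Css × CL × τ = 5.61 × 5.280 × 10.6 = 314.0 mg

314 mg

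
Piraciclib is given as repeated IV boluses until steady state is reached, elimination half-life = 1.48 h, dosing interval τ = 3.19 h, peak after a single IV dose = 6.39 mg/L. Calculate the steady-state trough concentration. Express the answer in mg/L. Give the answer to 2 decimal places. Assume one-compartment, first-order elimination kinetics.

1.85 mg/L

k = ln2 / t½ = 0.693147 / 1.48 = 0.4683 h⁻¹
e^(−kτ) = e^(−0.4683 × 3.19) = 0.2245
Accumulation ratio R = 1 / (1 − e^(−kτ)) = 1 / (1 − 0.2245) = 1.289
Steady-state trough = C₀ × R × e^(−kτ) = 6.39 × 1.289 × 0.2245 = 1.849 mg/L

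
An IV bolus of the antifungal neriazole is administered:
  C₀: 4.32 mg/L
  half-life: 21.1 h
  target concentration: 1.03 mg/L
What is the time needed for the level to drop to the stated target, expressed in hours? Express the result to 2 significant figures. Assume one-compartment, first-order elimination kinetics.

k = ln2 / t½ = 0.693147 / 21.1 = 0.03285 h⁻¹
t = ln(C₀ / C) / k = ln(4.320 / 1.03) / 0.03285
  = ln(4.194) / 0.03285 = 1.434 / 0.03285 = 43.65 h

44 h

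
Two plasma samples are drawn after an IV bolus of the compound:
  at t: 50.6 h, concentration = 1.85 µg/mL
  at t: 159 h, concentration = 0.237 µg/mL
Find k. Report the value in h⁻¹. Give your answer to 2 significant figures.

0.019 h⁻¹

k = ln(C₁/C₂) / (t₂ − t₁) = ln(1.85/0.237) / (159 − 50.6)
  = 2.055 / 108.4 = 0.01896 h⁻¹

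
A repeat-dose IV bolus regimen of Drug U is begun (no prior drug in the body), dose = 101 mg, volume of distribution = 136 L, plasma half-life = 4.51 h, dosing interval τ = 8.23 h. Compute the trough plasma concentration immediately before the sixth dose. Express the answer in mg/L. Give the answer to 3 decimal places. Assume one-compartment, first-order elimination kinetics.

C₀ per dose = Dose / Vd = 101 / 136 = 0.7426 mg/L
k = ln2 / t½ = 0.693147 / 4.51 = 0.1537 h⁻¹
Fraction remaining after one interval: r = e^(−kτ) = e^(−0.1537 × 8.23) = 0.2823
Before dose 6, 5 doses have been given (aged 1τ, 2τ, 3τ, 4τ, 5τ).
C_trough = C₀ × (r + r² + … + r^5) = C₀ × r(1−r^5)/(1−r)
        = 0.7426 × 0.2823 × (1 − 0.001793) / (1 − 0.2823) = 0.2916 mg/L

0.292 mg/L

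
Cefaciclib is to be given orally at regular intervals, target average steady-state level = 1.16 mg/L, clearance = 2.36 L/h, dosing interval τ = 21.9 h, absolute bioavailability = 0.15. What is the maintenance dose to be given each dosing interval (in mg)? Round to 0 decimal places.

400 mg

At steady state, F × (Dose/τ) = Css × CL.
Dose = Css × CL × τ / F = 1.16 × 2.360 × 21.9 / 0.15 = 399.7 mg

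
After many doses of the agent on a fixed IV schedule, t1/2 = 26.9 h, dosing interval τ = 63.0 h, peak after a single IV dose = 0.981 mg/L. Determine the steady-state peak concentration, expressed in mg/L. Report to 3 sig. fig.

1.22 mg/L

k = ln2 / t½ = 0.693147 / 26.9 = 0.02577 h⁻¹
e^(−kτ) = e^(−0.02577 × 63.0) = 0.1972
Accumulation ratio R = 1 / (1 − e^(−kτ)) = 1 / (1 − 0.1972) = 1.246
Steady-state peak = C₀ × R = 0.981 × 1.246 = 1.222 mg/L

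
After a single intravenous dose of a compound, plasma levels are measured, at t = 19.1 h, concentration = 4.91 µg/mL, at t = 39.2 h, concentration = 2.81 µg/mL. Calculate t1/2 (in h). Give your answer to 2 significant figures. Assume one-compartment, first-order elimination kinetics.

25 h

k = ln(C₁/C₂) / (t₂ − t₁) = ln(4.91/2.81) / (39.2 − 19.1)
  = 0.5581 / 20.10 = 0.02777 h⁻¹
t½ = ln2 / k = 0.693147 / 0.02777 = 24.96 h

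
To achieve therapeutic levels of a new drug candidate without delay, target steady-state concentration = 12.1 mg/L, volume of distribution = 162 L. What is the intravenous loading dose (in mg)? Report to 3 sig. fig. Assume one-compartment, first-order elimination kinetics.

LD = Css × Vd = 12.1 × 162 = 1960 mg

1960 mg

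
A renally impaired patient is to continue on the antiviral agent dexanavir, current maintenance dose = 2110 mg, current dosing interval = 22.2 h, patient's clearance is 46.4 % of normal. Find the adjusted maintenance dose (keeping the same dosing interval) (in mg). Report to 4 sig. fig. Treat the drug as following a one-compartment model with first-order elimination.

To keep the same average steady-state level, dosing rate must scale with clearance.
CL ratio = 46.4 / 100 = 0.4640
New dose (same interval) = 2110 × 0.4640 = 979.0 mg

979.0 mg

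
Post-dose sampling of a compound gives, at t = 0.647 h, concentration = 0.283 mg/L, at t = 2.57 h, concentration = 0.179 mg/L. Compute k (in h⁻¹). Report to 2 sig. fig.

0.24 h⁻¹

k = ln(C₁/C₂) / (t₂ − t₁) = ln(0.283/0.179) / (2.57 − 0.647)
  = 0.4581 / 1.923 = 0.2382 h⁻¹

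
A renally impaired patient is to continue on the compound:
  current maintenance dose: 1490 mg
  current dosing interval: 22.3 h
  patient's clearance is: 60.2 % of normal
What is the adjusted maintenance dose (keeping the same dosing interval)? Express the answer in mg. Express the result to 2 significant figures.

900 mg

To keep the same average steady-state level, dosing rate must scale with clearance.
CL ratio = 60.2 / 100 = 0.6020
New dose (same interval) = 1490 × 0.6020 = 897.0 mg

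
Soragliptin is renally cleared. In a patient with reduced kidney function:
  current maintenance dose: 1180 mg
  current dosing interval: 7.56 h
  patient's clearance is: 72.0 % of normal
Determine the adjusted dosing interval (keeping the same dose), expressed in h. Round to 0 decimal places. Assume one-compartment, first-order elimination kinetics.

11 h

To keep the same average steady-state level, dosing rate must scale with clearance.
CL ratio = 72.0 / 100 = 0.7200
New interval (same dose) = 7.56 / 0.7200 = 10.50 h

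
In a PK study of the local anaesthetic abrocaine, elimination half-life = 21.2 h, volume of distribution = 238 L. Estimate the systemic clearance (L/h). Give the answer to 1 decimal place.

k = ln2 / t½ = 0.693147 / 21.2 = 0.03270 h⁻¹
CL = k × Vd = 0.03270 × 238 = 7.783 L/h

7.8 L/h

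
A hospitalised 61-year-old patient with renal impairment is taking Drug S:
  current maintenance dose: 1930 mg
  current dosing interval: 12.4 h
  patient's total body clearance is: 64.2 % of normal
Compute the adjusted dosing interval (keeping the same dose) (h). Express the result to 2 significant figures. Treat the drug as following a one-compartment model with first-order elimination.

19 h

To keep the same average steady-state level, dosing rate must scale with clearance.
CL ratio = 64.2 / 100 = 0.6420
New interval (same dose) = 12.4 / 0.6420 = 19.31 h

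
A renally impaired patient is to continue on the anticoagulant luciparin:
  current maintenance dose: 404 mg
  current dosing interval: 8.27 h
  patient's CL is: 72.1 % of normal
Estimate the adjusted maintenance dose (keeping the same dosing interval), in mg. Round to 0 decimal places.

To keep the same average steady-state level, dosing rate must scale with clearance.
CL ratio = 72.1 / 100 = 0.7210
New dose (same interval) = 404 × 0.7210 = 291.3 mg

291 mg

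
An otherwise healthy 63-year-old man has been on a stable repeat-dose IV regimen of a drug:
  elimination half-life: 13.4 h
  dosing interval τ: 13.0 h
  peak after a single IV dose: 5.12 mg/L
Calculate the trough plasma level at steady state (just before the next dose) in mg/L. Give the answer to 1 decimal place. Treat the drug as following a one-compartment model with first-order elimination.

5.3 mg/L

k = ln2 / t½ = 0.693147 / 13.4 = 0.05173 h⁻¹
e^(−kτ) = e^(−0.05173 × 13.0) = 0.5104
Accumulation ratio R = 1 / (1 − e^(−kτ)) = 1 / (1 − 0.5104) = 2.042
Steady-state trough = C₀ × R × e^(−kτ) = 5.12 × 2.042 × 0.5104 = 5.336 mg/L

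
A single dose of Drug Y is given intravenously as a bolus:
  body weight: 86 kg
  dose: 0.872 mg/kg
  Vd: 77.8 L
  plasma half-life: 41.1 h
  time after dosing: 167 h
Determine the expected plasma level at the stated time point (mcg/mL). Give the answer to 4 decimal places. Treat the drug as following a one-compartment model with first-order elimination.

Total dose = 0.872 × 86 = 74.99 mg
C₀ = Dose / Vd = 74.99 / 77.8 = 0.9639 mg/L
k = ln2 / t½ = 0.693147 / 41.1 = 0.01686 h⁻¹
C = C₀ · e^(−k·t) = 0.9639 × e^(−0.01686 × 167)
  = 0.9639 × 0.05987 = 0.05771 mg/L
(0.05771 mg/L = 0.05771 mcg/mL)

0.0577 mcg/mL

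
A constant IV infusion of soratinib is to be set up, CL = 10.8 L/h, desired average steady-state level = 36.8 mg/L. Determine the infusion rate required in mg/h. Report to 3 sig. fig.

397 mg/h

At steady state, infusion rate R₀ = Css × CL = 36.8 × 10.80 = 397.4 mg/h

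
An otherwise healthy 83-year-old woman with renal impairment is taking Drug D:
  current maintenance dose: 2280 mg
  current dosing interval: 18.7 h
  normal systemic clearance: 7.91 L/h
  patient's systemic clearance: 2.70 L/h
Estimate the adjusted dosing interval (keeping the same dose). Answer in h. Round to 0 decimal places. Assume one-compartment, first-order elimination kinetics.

To keep the same average steady-state level, dosing rate must scale with clearance.
CL ratio = 2.70 / 7.91 = 0.3413
New interval (same dose) = 18.7 / 0.3413 = 54.79 h

55 h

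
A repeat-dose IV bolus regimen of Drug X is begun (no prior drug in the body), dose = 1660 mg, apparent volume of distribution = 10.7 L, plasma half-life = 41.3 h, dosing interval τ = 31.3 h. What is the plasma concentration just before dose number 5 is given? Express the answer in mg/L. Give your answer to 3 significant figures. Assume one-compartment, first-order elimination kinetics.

197 mg/L

C₀ per dose = Dose / Vd = 1660 / 10.7 = 155.1 mg/L
k = ln2 / t½ = 0.693147 / 41.3 = 0.01678 h⁻¹
Fraction remaining after one interval: r = e^(−kτ) = e^(−0.01678 × 31.3) = 0.5914
Before dose 5, 4 doses have been given (aged 1τ, 2τ, 3τ, 4τ).
C_trough = C₀ × (r + r² + … + r^4) = C₀ × r(1−r^4)/(1−r)
        = 155.1 × 0.5914 × (1 − 0.1223) / (1 − 0.5914) = 197.0 mg/L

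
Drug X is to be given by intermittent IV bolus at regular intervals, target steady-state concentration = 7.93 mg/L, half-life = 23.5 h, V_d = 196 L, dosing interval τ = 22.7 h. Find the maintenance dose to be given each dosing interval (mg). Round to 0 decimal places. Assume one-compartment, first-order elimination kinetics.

k = ln2 / t½ = 0.693147 / 23.5 = 0.02950 h⁻¹
CL = k × Vd = 0.02950 × 196 = 5.782 L/h
At steady state, Dose/τ = Css × CL.
Dose = Css × CL × τ = 7.93 × 5.782 × 22.7 = 1041 mg

1041 mg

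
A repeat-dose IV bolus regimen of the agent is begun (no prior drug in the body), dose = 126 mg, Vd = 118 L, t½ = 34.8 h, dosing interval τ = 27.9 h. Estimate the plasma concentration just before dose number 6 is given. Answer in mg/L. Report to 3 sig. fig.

C₀ per dose = Dose / Vd = 126 / 118 = 1.068 mg/L
k = ln2 / t½ = 0.693147 / 34.8 = 0.01992 h⁻¹
Fraction remaining after one interval: r = e^(−kτ) = e^(−0.01992 × 27.9) = 0.5736
Before dose 6, 5 doses have been given (aged 1τ, 2τ, 3τ, 4τ, 5τ).
C_trough = C₀ × (r + r² + … + r^5) = C₀ × r(1−r^5)/(1−r)
        = 1.068 × 0.5736 × (1 − 0.06209) / (1 − 0.5736) = 1.347 mg/L

1.35 mg/L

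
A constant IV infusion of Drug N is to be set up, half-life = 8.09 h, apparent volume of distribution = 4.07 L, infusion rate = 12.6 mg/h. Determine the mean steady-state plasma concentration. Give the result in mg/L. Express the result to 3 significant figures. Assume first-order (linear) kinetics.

k = ln2 / t½ = 0.693147 / 8.09 = 0.08568 h⁻¹
CL = k × Vd = 0.08568 × 4.07 = 0.3487 L/h
At steady state Css = R₀ / CL = 12.6 / 0.3487 = 36.13 mg/L

36.1 mg/L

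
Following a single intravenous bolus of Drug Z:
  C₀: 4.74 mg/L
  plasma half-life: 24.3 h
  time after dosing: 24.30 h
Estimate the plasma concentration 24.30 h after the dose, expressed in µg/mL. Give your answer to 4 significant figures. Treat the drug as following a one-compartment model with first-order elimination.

k = ln2 / t½ = 0.693147 / 24.3 = 0.02852 h⁻¹
t / t½ = 24.30 / 24.3 = 1 half-lives
C = C₀ × (1/2)^1 = 4.740 × 0.5000 = 2.370 mg/L
(2.370 mg/L = 2.370 µg/mL)

2.370 µg/mL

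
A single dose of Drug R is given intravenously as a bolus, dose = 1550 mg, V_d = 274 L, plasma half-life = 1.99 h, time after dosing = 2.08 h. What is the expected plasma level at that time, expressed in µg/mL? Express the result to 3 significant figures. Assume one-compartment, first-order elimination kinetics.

C₀ = Dose / Vd = 1550 / 274 = 5.657 mg/L
k = ln2 / t½ = 0.693147 / 1.99 = 0.3483 h⁻¹
C = C₀ · e^(−k·t) = 5.657 × e^(−0.3483 × 2.08)
  = 5.657 × 0.4846 = 2.741 mg/L
(2.741 mg/L = 2.741 µg/mL)

2.74 µg/mL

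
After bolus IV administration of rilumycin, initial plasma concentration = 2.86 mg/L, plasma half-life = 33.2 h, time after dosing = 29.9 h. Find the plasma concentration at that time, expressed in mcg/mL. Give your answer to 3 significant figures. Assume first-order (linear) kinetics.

1.53 mcg/mL

k = ln2 / t½ = 0.693147 / 33.2 = 0.02088 h⁻¹
C = C₀ · e^(−k·t) = 2.860 × e^(−0.02088 × 29.9)
  = 2.860 × 0.5356 = 1.532 mg/L
(1.532 mg/L = 1.532 mcg/mL)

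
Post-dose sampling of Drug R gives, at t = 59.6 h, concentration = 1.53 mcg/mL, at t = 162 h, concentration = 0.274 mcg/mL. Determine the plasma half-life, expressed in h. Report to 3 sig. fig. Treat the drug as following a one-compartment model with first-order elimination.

41.3 h

k = ln(C₁/C₂) / (t₂ − t₁) = ln(1.53/0.274) / (162 − 59.6)
  = 1.720 / 102.4 = 0.01680 h⁻¹
t½ = ln2 / k = 0.693147 / 0.01680 = 41.26 h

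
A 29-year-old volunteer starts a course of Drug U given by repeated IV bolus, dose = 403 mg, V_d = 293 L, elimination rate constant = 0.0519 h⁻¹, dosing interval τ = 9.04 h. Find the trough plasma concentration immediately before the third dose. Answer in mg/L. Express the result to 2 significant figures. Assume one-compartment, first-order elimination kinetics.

1.4 mg/L

C₀ per dose = Dose / Vd = 403 / 293 = 1.375 mg/L
Fraction remaining after one interval: r = e^(−kτ) = e^(−0.05190 × 9.04) = 0.6255
Before dose 3, 2 doses have been given (aged 1τ, 2τ).
C_trough = C₀ × (r + r²) = 1.375 × (0.6255 + 0.3913) = 1.398 mg/L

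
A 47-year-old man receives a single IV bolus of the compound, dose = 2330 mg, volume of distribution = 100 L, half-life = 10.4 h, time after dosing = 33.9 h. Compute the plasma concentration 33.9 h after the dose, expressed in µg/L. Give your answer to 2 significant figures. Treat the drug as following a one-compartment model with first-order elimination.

2400 µg/L

C₀ = Dose / Vd = 2330 / 100 = 23.30 mg/L
k = ln2 / t½ = 0.693147 / 10.4 = 0.06665 h⁻¹
C = C₀ · e^(−k·t) = 23.30 × e^(−0.06665 × 33.9)
  = 23.30 × 0.1044 = 2.433 mg/L
Convert: 2.433 mg/L × 1000 = 2433 µg/L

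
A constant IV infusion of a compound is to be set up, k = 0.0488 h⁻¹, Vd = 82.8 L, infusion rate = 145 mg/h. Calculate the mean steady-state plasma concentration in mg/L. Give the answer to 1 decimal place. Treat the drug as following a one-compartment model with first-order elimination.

35.9 mg/L

CL = k × Vd = 0.04880 × 82.8 = 4.041 L/h
At steady state Css = R₀ / CL = 145 / 4.041 = 35.88 mg/L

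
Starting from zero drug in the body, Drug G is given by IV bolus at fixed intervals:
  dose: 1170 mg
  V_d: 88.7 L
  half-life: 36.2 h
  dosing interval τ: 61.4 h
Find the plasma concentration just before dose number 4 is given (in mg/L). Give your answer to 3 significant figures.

5.71 mg/L

C₀ per dose = Dose / Vd = 1170 / 88.7 = 13.19 mg/L
k = ln2 / t½ = 0.693147 / 36.2 = 0.01915 h⁻¹
Fraction remaining after one interval: r = e^(−kτ) = e^(−0.01915 × 61.4) = 0.3086
Before dose 4, 3 doses have been given (aged 1τ, 2τ, 3τ).
C_trough = C₀ × (r + r² + … + r^3) = C₀ × r(1−r^3)/(1−r)
        = 13.19 × 0.3086 × (1 − 0.02939) / (1 − 0.3086) = 5.714 mg/L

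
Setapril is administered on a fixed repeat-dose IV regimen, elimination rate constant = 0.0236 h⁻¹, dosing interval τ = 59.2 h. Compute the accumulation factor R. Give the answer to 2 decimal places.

1.33

e^(−kτ) = e^(−0.02360 × 59.2) = 0.2473
Accumulation ratio R = 1 / (1 − e^(−kτ)) = 1 / (1 − 0.2473) = 1.329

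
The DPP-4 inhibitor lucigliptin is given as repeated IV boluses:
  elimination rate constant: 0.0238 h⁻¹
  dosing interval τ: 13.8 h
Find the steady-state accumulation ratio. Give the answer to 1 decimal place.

e^(−kτ) = e^(−0.02380 × 13.8) = 0.7200
Accumulation ratio R = 1 / (1 − e^(−kτ)) = 1 / (1 − 0.7200) = 3.571

3.6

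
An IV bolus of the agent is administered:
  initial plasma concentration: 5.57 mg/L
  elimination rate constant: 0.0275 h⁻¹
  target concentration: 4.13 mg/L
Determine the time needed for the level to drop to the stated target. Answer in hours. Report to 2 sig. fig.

t = ln(C₀ / C) / k = ln(5.570 / 4.13) / 0.02750
  = ln(1.349) / 0.02750 = 0.2994 / 0.02750 = 10.89 h

11 h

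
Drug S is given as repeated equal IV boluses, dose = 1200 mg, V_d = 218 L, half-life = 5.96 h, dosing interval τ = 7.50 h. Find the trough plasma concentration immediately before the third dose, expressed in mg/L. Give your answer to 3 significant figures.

C₀ per dose = Dose / Vd = 1200 / 218 = 5.505 mg/L
k = ln2 / t½ = 0.693147 / 5.96 = 0.1163 h⁻¹
Fraction remaining after one interval: r = e^(−kτ) = e^(−0.1163 × 7.50) = 0.4180
Before dose 3, 2 doses have been given (aged 1τ, 2τ).
C_trough = C₀ × (r + r²) = 5.505 × (0.4180 + 0.1747) = 3.263 mg/L

3.26 mg/L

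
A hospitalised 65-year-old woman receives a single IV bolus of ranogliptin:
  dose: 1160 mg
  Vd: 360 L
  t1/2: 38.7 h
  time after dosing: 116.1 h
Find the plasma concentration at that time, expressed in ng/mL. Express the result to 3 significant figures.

403 ng/mL

C₀ = Dose / Vd = 1160 / 360 = 3.222 mg/L
k = ln2 / t½ = 0.693147 / 38.7 = 0.01791 h⁻¹
t / t½ = 116.1 / 38.7 = 3 half-lives
C = C₀ × (1/2)^3 = 3.222 × 0.1250 = 0.4028 mg/L
Convert: 0.4028 mg/L × 1000 = 402.8 ng/mL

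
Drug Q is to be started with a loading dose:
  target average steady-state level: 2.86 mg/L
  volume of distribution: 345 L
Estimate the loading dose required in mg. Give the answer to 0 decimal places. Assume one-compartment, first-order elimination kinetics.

987 mg

LD = Css × Vd = 2.86 × 345 = 986.7 mg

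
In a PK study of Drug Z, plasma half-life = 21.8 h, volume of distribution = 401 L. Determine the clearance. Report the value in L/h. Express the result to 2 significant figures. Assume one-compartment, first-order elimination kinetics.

13 L/h

k = ln2 / t½ = 0.693147 / 21.8 = 0.03180 h⁻¹
CL = k × Vd = 0.03180 × 401 = 12.75 L/h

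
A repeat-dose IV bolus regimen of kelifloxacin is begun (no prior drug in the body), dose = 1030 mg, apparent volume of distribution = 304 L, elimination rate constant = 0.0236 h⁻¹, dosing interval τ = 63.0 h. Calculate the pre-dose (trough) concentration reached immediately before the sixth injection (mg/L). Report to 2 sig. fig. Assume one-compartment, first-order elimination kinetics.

0.99 mg/L

C₀ per dose = Dose / Vd = 1030 / 304 = 3.388 mg/L
Fraction remaining after one interval: r = e^(−kτ) = e^(−0.02360 × 63.0) = 0.2261
Before dose 6, 5 doses have been given (aged 1τ, 2τ, 3τ, 4τ, 5τ).
C_trough = C₀ × (r + r² + … + r^5) = C₀ × r(1−r^5)/(1−r)
        = 3.388 × 0.2261 × (1 − 0.0005909) / (1 − 0.2261) = 0.9892 mg/L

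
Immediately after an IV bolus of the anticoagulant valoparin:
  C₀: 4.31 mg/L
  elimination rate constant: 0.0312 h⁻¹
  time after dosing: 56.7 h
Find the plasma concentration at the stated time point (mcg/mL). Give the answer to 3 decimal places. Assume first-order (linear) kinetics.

0.735 mcg/mL

C = C₀ · e^(−k·t) = 4.310 × e^(−0.03120 × 56.7)
  = 4.310 × 0.1705 = 0.7349 mg/L
(0.7349 mg/L = 0.7349 mcg/mL)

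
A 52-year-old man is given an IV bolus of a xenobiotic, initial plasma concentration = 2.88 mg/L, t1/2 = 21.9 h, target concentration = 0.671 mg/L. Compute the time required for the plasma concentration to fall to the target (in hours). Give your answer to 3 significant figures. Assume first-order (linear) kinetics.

k = ln2 / t½ = 0.693147 / 21.9 = 0.03165 h⁻¹
t = ln(C₀ / C) / k = ln(2.880 / 0.671) / 0.03165
  = ln(4.292) / 0.03165 = 1.457 / 0.03165 = 46.03 h

46.0 h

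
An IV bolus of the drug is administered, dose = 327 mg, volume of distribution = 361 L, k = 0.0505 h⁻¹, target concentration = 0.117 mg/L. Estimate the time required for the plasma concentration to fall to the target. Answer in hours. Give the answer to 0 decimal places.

C₀ = Dose / Vd = 327.0 / 361 = 0.9058 mg/L
t = ln(C₀ / C) / k = ln(0.9058 / 0.117) / 0.05050
  = ln(7.742) / 0.05050 = 2.047 / 0.05050 = 40.53 h

41 h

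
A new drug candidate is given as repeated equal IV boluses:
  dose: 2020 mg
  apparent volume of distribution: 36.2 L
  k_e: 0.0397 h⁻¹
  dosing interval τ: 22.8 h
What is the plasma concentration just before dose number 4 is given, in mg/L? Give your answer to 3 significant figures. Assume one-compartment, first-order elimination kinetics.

C₀ per dose = Dose / Vd = 2020 / 36.2 = 55.80 mg/L
Fraction remaining after one interval: r = e^(−kτ) = e^(−0.03970 × 22.8) = 0.4045
Before dose 4, 3 doses have been given (aged 1τ, 2τ, 3τ).
C_trough = C₀ × (r + r² + … + r^3) = C₀ × r(1−r^3)/(1−r)
        = 55.80 × 0.4045 × (1 − 0.06618) / (1 − 0.4045) = 35.39 mg/L

35.4 mg/L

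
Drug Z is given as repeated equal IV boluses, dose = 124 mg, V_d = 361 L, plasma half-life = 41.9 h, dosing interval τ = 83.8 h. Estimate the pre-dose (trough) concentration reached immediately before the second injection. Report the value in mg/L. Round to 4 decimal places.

0.0859 mg/L

C₀ per dose = Dose / Vd = 124 / 361 = 0.3435 mg/L
k = ln2 / t½ = 0.693147 / 41.9 = 0.01654 h⁻¹
Fraction remaining after one interval: r = e^(−kτ) = e^(−0.01654 × 83.8) = 0.2501
Before dose 2, 1 dose has been given (aged 1τ).
C_trough = C₀ × r = 0.3435 × 0.2501 = 0.08591 mg/L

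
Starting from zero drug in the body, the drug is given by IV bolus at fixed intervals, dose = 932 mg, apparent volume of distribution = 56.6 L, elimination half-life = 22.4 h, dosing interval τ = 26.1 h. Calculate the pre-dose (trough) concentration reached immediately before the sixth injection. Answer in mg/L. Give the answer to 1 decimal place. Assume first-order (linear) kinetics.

C₀ per dose = Dose / Vd = 932 / 56.6 = 16.47 mg/L
k = ln2 / t½ = 0.693147 / 22.4 = 0.03094 h⁻¹
Fraction remaining after one interval: r = e^(−kτ) = e^(−0.03094 × 26.1) = 0.4460
Before dose 6, 5 doses have been given (aged 1τ, 2τ, 3τ, 4τ, 5τ).
C_trough = C₀ × (r + r² + … + r^5) = C₀ × r(1−r^5)/(1−r)
        = 16.47 × 0.4460 × (1 − 0.01765) / (1 − 0.4460) = 13.03 mg/L

13.0 mg/L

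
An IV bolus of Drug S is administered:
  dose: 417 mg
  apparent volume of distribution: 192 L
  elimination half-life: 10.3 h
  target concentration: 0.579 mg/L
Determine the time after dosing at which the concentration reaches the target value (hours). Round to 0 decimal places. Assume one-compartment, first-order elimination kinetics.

20 h

C₀ = Dose / Vd = 417.0 / 192 = 2.172 mg/L
k = ln2 / t½ = 0.693147 / 10.3 = 0.06730 h⁻¹
t = ln(C₀ / C) / k = ln(2.172 / 0.579) / 0.06730
  = ln(3.751) / 0.06730 = 1.322 / 0.06730 = 19.64 h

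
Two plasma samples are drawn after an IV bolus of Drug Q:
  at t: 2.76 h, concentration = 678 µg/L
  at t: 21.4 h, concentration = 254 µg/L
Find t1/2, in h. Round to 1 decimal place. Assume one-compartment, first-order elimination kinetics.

k = ln(C₁/C₂) / (t₂ − t₁) = ln(678/254) / (21.4 − 2.76)
  = 0.9818 / 18.64 = 0.05267 h⁻¹
t½ = ln2 / k = 0.693147 / 0.05267 = 13.16 h

13.2 h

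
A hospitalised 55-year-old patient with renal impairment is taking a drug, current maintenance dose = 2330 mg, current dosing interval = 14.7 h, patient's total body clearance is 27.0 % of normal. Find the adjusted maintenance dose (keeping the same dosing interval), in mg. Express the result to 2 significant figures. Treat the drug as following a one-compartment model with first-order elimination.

To keep the same average steady-state level, dosing rate must scale with clearance.
CL ratio = 27.0 / 100 = 0.2700
New dose (same interval) = 2330 × 0.2700 = 629.1 mg

630 mg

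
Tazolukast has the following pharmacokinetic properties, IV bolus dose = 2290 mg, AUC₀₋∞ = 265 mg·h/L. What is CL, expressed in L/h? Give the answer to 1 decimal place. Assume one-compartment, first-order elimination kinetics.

CL = Dose / AUC = 2290 / 265 = 8.642 L/h

8.6 L/h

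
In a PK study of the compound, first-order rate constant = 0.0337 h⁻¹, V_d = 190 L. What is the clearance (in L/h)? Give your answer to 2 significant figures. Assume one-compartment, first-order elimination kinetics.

6.4 L/h

CL = k × Vd = 0.0337 × 190 = 6.403 L/h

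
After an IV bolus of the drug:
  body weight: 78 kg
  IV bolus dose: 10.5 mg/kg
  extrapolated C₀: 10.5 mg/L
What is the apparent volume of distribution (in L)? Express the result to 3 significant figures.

78.0 L

Dose = 10.5 × 78 = 819.0 mg
Vd = Dose / C₀ = 819.0 / 10.5 = 78.00 L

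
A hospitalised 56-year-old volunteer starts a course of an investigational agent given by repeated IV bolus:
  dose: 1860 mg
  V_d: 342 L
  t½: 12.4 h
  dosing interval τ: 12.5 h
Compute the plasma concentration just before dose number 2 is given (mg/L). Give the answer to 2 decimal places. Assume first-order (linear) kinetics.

2.70 mg/L

C₀ per dose = Dose / Vd = 1860 / 342 = 5.439 mg/L
k = ln2 / t½ = 0.693147 / 12.4 = 0.05590 h⁻¹
Fraction remaining after one interval: r = e^(−kτ) = e^(−0.05590 × 12.5) = 0.4972
Before dose 2, 1 dose has been given (aged 1τ).
C_trough = C₀ × r = 5.439 × 0.4972 = 2.704 mg/L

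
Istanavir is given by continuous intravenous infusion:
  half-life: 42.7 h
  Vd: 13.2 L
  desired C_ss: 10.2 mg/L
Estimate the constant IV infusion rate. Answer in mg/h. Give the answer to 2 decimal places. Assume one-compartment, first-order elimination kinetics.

k = ln2 / t½ = 0.693147 / 42.7 = 0.01623 h⁻¹
CL = k × Vd = 0.01623 × 13.2 = 0.2142 L/h
At steady state, infusion rate R₀ = Css × CL = 10.2 × 0.2142 = 2.185 mg/h

2.19 mg/h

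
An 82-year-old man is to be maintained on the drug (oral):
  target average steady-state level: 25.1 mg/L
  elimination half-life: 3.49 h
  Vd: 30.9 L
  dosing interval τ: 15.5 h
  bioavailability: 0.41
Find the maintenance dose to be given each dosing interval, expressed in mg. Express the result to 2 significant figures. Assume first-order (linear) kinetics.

k = ln2 / t½ = 0.693147 / 3.49 = 0.1986 h⁻¹
CL = k × Vd = 0.1986 × 30.9 = 6.137 L/h
At steady state, F × (Dose/τ) = Css × CL.
Dose = Css × CL × τ / F = 25.1 × 6.137 × 15.5 / 0.41 = 5823 mg

5800 mg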